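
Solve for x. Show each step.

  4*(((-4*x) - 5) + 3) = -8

Step 1. [4*(((-4*x) - 5) + 3) = -8] leading coefficient 4: divide by 4, so div: ((-4*x) - 5) + 3 = -2.
Step 2. [((-4*x) - 5) + 3 = -2] the outer +3 inverts by subtracting 3. So sub: (-4*x) - 5 = -5.
Step 3. [(-4*x) - 5 = -5] add 5: x sits inside (… - 5), so sub: -4*x = 0.
Step 4. [-4*x = 0] -4 out front; divide by -4. So div: x = 0.

Answer: x ∈ {0}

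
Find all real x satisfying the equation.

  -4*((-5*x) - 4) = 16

Step 1. [-4*((-5*x) - 4) = 16] LHS = -4·(…); ÷-4 both sides. So div: (-5*x) - 4 = -4.
Step 2. [(-5*x) - 4 = -4] the outer -4 inverts by adding 4. So sub: -5*x = 0.
Step 3. [-5*x = 0] leading coefficient -5: divide by -5 ⇒ div: x = 0.

Answer: x ∈ {0}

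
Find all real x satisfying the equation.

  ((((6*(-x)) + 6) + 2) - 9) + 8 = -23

Step 1. [((((6*(-x)) + 6) + 2) - 9) + 8 = -23] subtract 8: x sits inside (… + 8). So sub: (((6*(-x)) + 6) + 2) - 9 = -31.
Step 2. [(((6*(-x)) + 6) + 2) - 9 = -31] the outer -9 inverts by adding 9 ⇒ sub: ((6*(-x)) + 6) + 2 = -22.
Step 3. [((6*(-x)) + 6) + 2 = -22] 2 comes off first (subtract 2). So sub: (6*(-x)) + 6 = -24.
Step 4. [(6*(-x)) + 6 = -24] 6 divides every term; factor it out ⇒ factor: (-x) + 1 = -4.
Step 5. [(-x) + 1 = -4] the outer +1 inverts by subtracting 1. So sub: -x = -5.
Step 6. [-x = -5] LHS negated; negate both sides, so neg: x = 5.

Answer: x ∈ {5}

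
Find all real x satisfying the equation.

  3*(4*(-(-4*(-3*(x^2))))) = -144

Step 1. [3*(4*(-(-4*(-3*(x^2))))) = -144] 3·(inner) — divide through by 3 ⇒ div: 4*(-(-4*(-3*(x^2)))) = -48.
Step 2. [4*(-(-4*(-3*(x^2)))) = -48] LHS = 4·(…); ÷4 both sides, so div: -(-4*(-3*(x^2))) = -12.
Step 3. [-(-4*(-3*(x^2))) = -12] leading − — multiply by −1, so neg: -4*(-3*(x^2)) = 12.
Step 4. [-4*(-3*(x^2)) = 12] LHS = -4·(…); ÷-4 both sides ⇒ div: -3*(x^2) = -3.
Step 5. [-3*(x^2) = -3] -3 out front; divide by -3. So div: x^2 = 1.
Step 6. [x^2 = 1] √ both sides: 1 ≥ 0 gives two branches ⇒ sqrt: x = 1 or -1.

Answer: x ∈ {-1, 1}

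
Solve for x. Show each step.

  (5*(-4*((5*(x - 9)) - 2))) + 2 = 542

Step 1. [(5*(-4*((5*(x - 9)) - 2))) + 2 = 542] the outer +2 inverts by subtracting 2 ⇒ sub: 5*(-4*((5*(x - 9)) - 2)) = 540.
Step 2. [5*(-4*((5*(x - 9)) - 2)) = 540] LHS = 5·(…); ÷5 both sides, so div: -4*((5*(x - 9)) - 2) = 108.
Step 3. [-4*((5*(x - 9)) - 2) = 108] -4 out front; divide by -4. So div: (5*(x - 9)) - 2 = -27.
Step 4. [(5*(x - 9)) - 2 = -27] the outer -2 inverts by adding 2, so sub: 5*(x - 9) = -25.
Step 5. [5*(x - 9) = -25] LHS = 5·(…); ÷5 both sides ⇒ div: x - 9 = -5.
Step 6. [x - 9 = -5] peel the -9: add 9 from each side, so sub: x = 4.

Answer: x ∈ {4}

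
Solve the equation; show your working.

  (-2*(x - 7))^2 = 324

Step 1. [(-2*(x - 7))^2 = 324] √ both sides: 324 ≥ 0 gives two branches, so sqrt: -2*(x - 7) = 18 or -18.
Step 2. [-2*(x - 7) = 18 or -18] LHS = -2·(…); ÷-2 both sides ⇒ div: x - 7 = -9 or 9.
Step 3. [x - 7 = -9 or 9] add 7: x sits inside (… - 7), so sub: x = -2 or 16.

Answer: x ∈ {-2, 16}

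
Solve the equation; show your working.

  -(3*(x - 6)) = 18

Step 1. [-(3*(x - 6)) = 18] flip signs both sides, so neg: 3*(x - 6) = -18.
Step 2. [3*(x - 6) = -18] 3·(inner) — divide through by 3. So div: x - 6 = -6.
Step 3. [x - 6 = -6] peel the -6: add 6 from each side ⇒ sub: x = 0.

Answer: x ∈ {0}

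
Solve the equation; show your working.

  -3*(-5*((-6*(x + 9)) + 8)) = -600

Step 1. [-3*(-5*((-6*(x + 9)) + 8)) = -600] -3 out front; divide by -3. So div: -5*((-6*(x + 9)) + 8) = 200.
Step 2. [-5*((-6*(x + 9)) + 8) = 200] divide by the outer -5, so div: (-6*(x + 9)) + 8 = -40.
Step 3. [(-6*(x + 9)) + 8 = -40] subtract 8: x sits inside (… + 8). So sub: -6*(x + 9) = -48.
Step 4. [-6*(x + 9) = -48] -6·(inner) — divide through by -6, so div: x + 9 = 8.
Step 5. [x + 9 = 8] the outer +9 inverts by subtracting 9. So sub: x = -1.

Answer: x ∈ {-1}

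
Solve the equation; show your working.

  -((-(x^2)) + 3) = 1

Step 1. [-((-(x^2)) + 3) = 1] flip signs both sides. So neg: (-(x^2)) + 3 = -1.
Step 2. [(-(x^2)) + 3 = -1] the outer +3 inverts by subtracting 3 ⇒ sub: -(x^2) = -4.
Step 3. [-(x^2) = -4] LHS negated; negate both sides ⇒ neg: x^2 = 4.
Step 4. [x^2 = 4] √ both sides: 4 ≥ 0 gives two branches ⇒ sqrt: x = 2 or -2.

Answer: x ∈ {-2, 2}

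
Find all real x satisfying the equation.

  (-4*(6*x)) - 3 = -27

Step 1. [(-4*(6*x)) - 3 = -27] the outer -3 inverts by adding 3 ⇒ sub: -4*(6*x) = -24.
Step 2. [-4*(6*x) = -24] LHS = -4·(…); ÷-4 both sides, so div: 6*x = 6.
Step 3. [6*x = 6] leading coefficient 6: divide by 6. So div: x = 1.

Answer: x ∈ {1}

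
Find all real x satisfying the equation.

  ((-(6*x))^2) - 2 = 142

Step 1. [((-(6*x))^2) - 2 = 142] 2 comes off first (add 2). So sub: (-(6*x))^2 = 144.
Step 2. [(-(6*x))^2 = 144] LHS squared, RHS 144 ≥ 0: apply √ (±), so sqrt: -(6*x) = 12 or -12.
Step 3. [-(6*x) = 12 or -12] leading − — multiply by −1. So neg: 6*x = -12 or 12.
Step 4. [6*x = -12 or 12] 6·(inner) — divide through by 6. So div: x = -2 or 2.

Answer: x ∈ {-2, 2}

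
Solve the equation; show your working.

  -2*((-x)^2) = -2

Step 1. [-2*((-x)^2) = -2] leading coefficient -2: divide by -2 ⇒ div: (-x)^2 = 1.
Step 2. [(-x)^2 = 1] LHS squared, RHS 1 ≥ 0: apply √ (±), so sqrt: -x = 1 or -1.
Step 3. [-x = 1 or -1] flip signs both sides. So neg: x = -1 or 1.

Answer: x ∈ {-1, 1}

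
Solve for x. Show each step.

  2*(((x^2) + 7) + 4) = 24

Step 1. [2*(((x^2) + 7) + 4) = 24] divide by the outer 2. So div: ((x^2) + 7) + 4 = 12.
Step 2. [((x^2) + 7) + 4 = 12] +4 is outermost — subtract 4 both sides ⇒ sub: (x^2) + 7 = 8.
Step 3. [(x^2) + 7 = 8] +7 is outermost — subtract 7 both sides ⇒ sub: x^2 = 1.
Step 4. [x^2 = 1] √ both sides: 1 ≥ 0 gives two branches ⇒ sqrt: x = 1 or -1.

Answer: x ∈ {-1, 1}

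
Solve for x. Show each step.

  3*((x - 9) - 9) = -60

Step 1. [3*((x - 9) - 9) = -60] LHS = 3·(…); ÷3 both sides, so div: (x - 9) - 9 = -20.
Step 2. [(x - 9) - 9 = -20] 9 comes off first (add 9), so sub: x - 9 = -11.
Step 3. [x - 9 = -11] add 9: x sits inside (… - 9), so sub: x = -2.

Answer: x ∈ {-2}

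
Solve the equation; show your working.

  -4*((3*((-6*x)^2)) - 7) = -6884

Step 1. [-4*((3*((-6*x)^2)) - 7) = -6884] LHS = -4·(…); ÷-4 both sides. So div: (3*((-6*x)^2)) - 7 = 1721.
Step 2. [(3*((-6*x)^2)) - 7 = 1721] add 7: x sits inside (… - 7) ⇒ sub: 3*((-6*x)^2) = 1728.
Step 3. [3*((-6*x)^2) = 1728] 3 out front; divide by 3. So div: (-6*x)^2 = 576.
Step 4. [(-6*x)^2 = 576] 576 ≥ 0, LHS is (·)² — take ±√. So sqrt: -6*x = 24 or -24.
Step 5. [-6*x = 24 or -24] divide by the outer -6 ⇒ div: x = -4 or 4.

Answer: x ∈ {-4, 4}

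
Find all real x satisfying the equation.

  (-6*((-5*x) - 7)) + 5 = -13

Step 1. [(-6*((-5*x) - 7)) + 5 = -13] subtract 5: x sits inside (… + 5) ⇒ sub: -6*((-5*x) - 7) = -18.
Step 2. [-6*((-5*x) - 7) = -18] LHS = -6·(…); ÷-6 both sides, so div: (-5*x) - 7 = 3.
Step 3. [(-5*x) - 7 = 3] the outer -7 inverts by adding 7. So sub: -5*x = 10.
Step 4. [-5*x = 10] -5 out front; divide by -5, so div: x = -2.

Answer: x ∈ {-2}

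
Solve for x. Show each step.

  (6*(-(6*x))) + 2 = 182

Step 1. [(6*(-(6*x))) + 2 = 182] +2 is outermost — subtract 2 both sides, so sub: 6*(-(6*x)) = 180.
Step 2. [6*(-(6*x)) = 180] LHS = 6·(…); ÷6 both sides, so div: -(6*x) = 30.
Step 3. [-(6*x) = 30] LHS negated; negate both sides, so neg: 6*x = -30.
Step 4. [6*x = -30] 6·(inner) — divide through by 6 ⇒ div: x = -5.

Answer: x ∈ {-5}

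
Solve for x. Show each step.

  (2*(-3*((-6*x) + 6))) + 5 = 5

Step 1. [(2*(-3*((-6*x) + 6))) + 5 = 5] 5 comes off first (subtract 5). So sub: 2*(-3*((-6*x) + 6)) = 0.
Step 2. [2*(-3*((-6*x) + 6)) = 0] leading coefficient 2: divide by 2, so div: -3*((-6*x) + 6) = 0.
Step 3. [-3*((-6*x) + 6) = 0] -3 out front; divide by -3, so div: (-6*x) + 6 = 0.
Step 4. [(-6*x) + 6 = 0] -6 | LHS and -6 | 0: pull -6 out. So factor: x - 1 = 0.
Step 5. [x - 1 = 0] the outer -1 inverts by adding 1 ⇒ sub: x = 1.

Answer: x ∈ {1}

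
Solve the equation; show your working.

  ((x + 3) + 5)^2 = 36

Step 1. [((x + 3) + 5)^2 = 36] LHS squared, RHS 36 ≥ 0: apply √ (±). So sqrt: (x + 3) + 5 = 6 or -6.
Step 2. [(x + 3) + 5 = 6 or -6] +5 is outermost — subtract 5 both sides. So sub: x + 3 = 1 or -11.
Step 3. [x + 3 = 1 or -11] subtract 3: x sits inside (… + 3) ⇒ sub: x = -2 or -14.

Answer: x ∈ {-14, -2}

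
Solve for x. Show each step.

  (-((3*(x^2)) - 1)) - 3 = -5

Step 1. [(-((3*(x^2)) - 1)) - 3 = -5] add 3: x sits inside (… - 3) ⇒ sub: -((3*(x^2)) - 1) = -2.
Step 2. [-((3*(x^2)) - 1) = -2] leading − — multiply by −1 ⇒ neg: (3*(x^2)) - 1 = 2.
Step 3. [(3*(x^2)) - 1 = 2] 1 comes off first (add 1). So sub: 3*(x^2) = 3.
Step 4. [3*(x^2) = 3] divide by the outer 3. So div: x^2 = 1.
Step 5. [x^2 = 1] √ both sides: 1 ≥ 0 gives two branches ⇒ sqrt: x = 1 or -1.

Answer: x ∈ {-1, 1}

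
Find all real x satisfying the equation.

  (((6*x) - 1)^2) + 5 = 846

Step 1. [(((6*x) - 1)^2) + 5 = 846] +5 is outermost — subtract 5 both sides, so sub: ((6*x) - 1)^2 = 841.
Step 2. [((6*x) - 1)^2 = 841] LHS squared, RHS 841 ≥ 0: apply √ (±), so sqrt: (6*x) - 1 = 29 or -29.
Step 3. [(6*x) - 1 = 29 or -29] 1 comes off first (add 1), so sub: 6*x = 30 or -28.
Step 4. [6*x = 30 or -28] divide by the outer 6 ⇒ div: x = 5 or -14/3.

Answer: x ∈ {-14/3, 5}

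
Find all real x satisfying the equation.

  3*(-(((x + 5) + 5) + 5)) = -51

Step 1. [3*(-(((x + 5) + 5) + 5)) = -51] LHS = 3·(…); ÷3 both sides. So div: -(((x + 5) + 5) + 5) = -17.
Step 2. [-(((x + 5) + 5) + 5) = -17] flip signs both sides, so neg: ((x + 5) + 5) + 5 = 17.
Step 3. [((x + 5) + 5) + 5 = 17] the outer +5 inverts by subtracting 5. So sub: (x + 5) + 5 = 12.
Step 4. [(x + 5) + 5 = 12] +5 is outermost — subtract 5 both sides, so sub: x + 5 = 7.
Step 5. [x + 5 = 7] subtract 5: x sits inside (… + 5) ⇒ sub: x = 2.

Answer: x ∈ {2}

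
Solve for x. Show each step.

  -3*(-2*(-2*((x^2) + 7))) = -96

Step 1. [-3*(-2*(-2*((x^2) + 7))) = -96] LHS = -3·(…); ÷-3 both sides. So div: -2*(-2*((x^2) + 7)) = 32.
Step 2. [-2*(-2*((x^2) + 7)) = 32] -2·(inner) — divide through by -2. So div: -2*((x^2) + 7) = -16.
Step 3. [-2*((x^2) + 7) = -16] LHS = -2·(…); ÷-2 both sides. So div: (x^2) + 7 = 8.
Step 4. [(x^2) + 7 = 8] +7 is outermost — subtract 7 both sides, so sub: x^2 = 1.
Step 5. [x^2 = 1] √ both sides: 1 ≥ 0 gives two branches. So sqrt: x = 1 or -1.

Answer: x ∈ {-1, 1}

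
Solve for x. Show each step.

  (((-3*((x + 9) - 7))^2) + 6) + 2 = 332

Step 1. [(((-3*((x + 9) - 7))^2) + 6) + 2 = 332] 2 comes off first (subtract 2). So sub: ((-3*((x + 9) - 7))^2) + 6 = 330.
Step 2. [((-3*((x + 9) - 7))^2) + 6 = 330] +6 is outermost — subtract 6 both sides, so sub: (-3*((x + 9) - 7))^2 = 324.
Step 3. [(-3*((x + 9) - 7))^2 = 324] √ both sides: 324 ≥ 0 gives two branches ⇒ sqrt: -3*((x + 9) - 7) = 18 or -18.
Step 4. [-3*((x + 9) - 7) = 18 or -18] leading coefficient -3: divide by -3. So div: (x + 9) - 7 = -6 or 6.
Step 5. [(x + 9) - 7 = -6 or 6] add 7: x sits inside (… - 7). So sub: x + 9 = 1 or 13.
Step 6. [x + 9 = 1 or 13] the outer +9 inverts by subtracting 9, so sub: x = -8 or 4.

Answer: x ∈ {-8, 4}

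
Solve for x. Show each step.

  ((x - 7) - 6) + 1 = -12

Step 1. [((x - 7) - 6) + 1 = -12] the outer +1 inverts by subtracting 1, so sub: (x - 7) - 6 = -13.
Step 2. [(x - 7) - 6 = -13] 6 comes off first (add 6), so sub: x - 7 = -7.
Step 3. [x - 7 = -7] add 7: x sits inside (… - 7), so sub: x = 0.

Answer: x ∈ {0}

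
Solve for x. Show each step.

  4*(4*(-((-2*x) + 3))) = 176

Step 1. [4*(4*(-((-2*x) + 3))) = 176] 4 out front; divide by 4. So div: 4*(-((-2*x) + 3)) = 44.
Step 2. [4*(-((-2*x) + 3)) = 44] leading coefficient 4: divide by 4. So div: -((-2*x) + 3) = 11.
Step 3. [-((-2*x) + 3) = 11] LHS negated; negate both sides, so neg: (-2*x) + 3 = -11.
Step 4. [(-2*x) + 3 = -11] subtract 3: x sits inside (… + 3). So sub: -2*x = -14.
Step 5. [-2*x = -14] leading coefficient -2: divide by -2 ⇒ div: x = 7.

Answer: x ∈ {7}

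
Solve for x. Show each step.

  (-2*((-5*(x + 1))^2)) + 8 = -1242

Step 1. [(-2*((-5*(x + 1))^2)) + 8 = -1242] -2 divides every term; factor it out ⇒ factor: ((-5*(x + 1))^2) - 4 = 621.
Step 2. [((-5*(x + 1))^2) - 4 = 621] 4 comes off first (add 4) ⇒ sub: (-5*(x + 1))^2 = 625.
Step 3. [(-5*(x + 1))^2 = 625] 625 ≥ 0, LHS is (·)² — take ±√ ⇒ sqrt: -5*(x + 1) = 25 or -25.
Step 4. [-5*(x + 1) = 25 or -25] leading coefficient -5: divide by -5, so div: x + 1 = -5 or 5.
Step 5. [x + 1 = -5 or 5] subtract 1: x sits inside (… + 1). So sub: x = -6 or 4.

Answer: x ∈ {-6, 4}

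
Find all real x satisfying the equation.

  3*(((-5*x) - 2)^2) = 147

Step 1. [3*(((-5*x) - 2)^2) = 147] 3 out front; divide by 3 ⇒ div: ((-5*x) - 2)^2 = 49.
Step 2. [((-5*x) - 2)^2 = 49] 49 ≥ 0, LHS is (·)² — take ±√. So sqrt: (-5*x) - 2 = 7 or -7.
Step 3. [(-5*x) - 2 = 7 or -7] add 2: x sits inside (… - 2). So sub: -5*x = 9 or -5.
Step 4. [-5*x = 9 or -5] LHS = -5·(…); ÷-5 both sides ⇒ div: x = -9/5 or 1.

Answer: x ∈ {-9/5, 1}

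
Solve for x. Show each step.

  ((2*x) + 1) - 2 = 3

Step 1. [((2*x) + 1) - 2 = 3] add 2: x sits inside (… - 2), so sub: (2*x) + 1 = 5.
Step 2. [(2*x) + 1 = 5] subtract 1: x sits inside (… + 1), so sub: 2*x = 4.
Step 3. [2*x = 4] 2·(inner) — divide through by 2, so div: x = 2.

Answer: x ∈ {2}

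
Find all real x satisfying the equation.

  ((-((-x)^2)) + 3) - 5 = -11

Step 1. [((-((-x)^2)) + 3) - 5 = -11] the outer -5 inverts by adding 5 ⇒ sub: (-((-x)^2)) + 3 = -6.
Step 2. [(-((-x)^2)) + 3 = -6] +3 is outermost — subtract 3 both sides. So sub: -((-x)^2) = -9.
Step 3. [-((-x)^2) = -9] flip signs both sides. So neg: (-x)^2 = 9.
Step 4. [(-x)^2 = 9] LHS squared, RHS 9 ≥ 0: apply √ (±). So sqrt: -x = 3 or -3.
Step 5. [-x = 3 or -3] flip signs both sides, so neg: x = -3 or 3.

Answer: x ∈ {-3, 3}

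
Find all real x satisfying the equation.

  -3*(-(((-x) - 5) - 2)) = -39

Step 1. [-3*(-(((-x) - 5) - 2)) = -39] -3 out front; divide by -3, so div: -(((-x) - 5) - 2) = 13.
Step 2. [-(((-x) - 5) - 2) = 13] flip signs both sides ⇒ neg: ((-x) - 5) - 2 = -13.
Step 3. [((-x) - 5) - 2 = -13] add 2: x sits inside (… - 2) ⇒ sub: (-x) - 5 = -11.
Step 4. [(-x) - 5 = -11] -5 is outermost — add 5 both sides ⇒ sub: -x = -6.
Step 5. [-x = -6] LHS negated; negate both sides ⇒ neg: x = 6.

Answer: x ∈ {6}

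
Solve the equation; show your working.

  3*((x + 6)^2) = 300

Step 1. [3*((x + 6)^2) = 300] 3·(inner) — divide through by 3, so div: (x + 6)^2 = 100.
Step 2. [(x + 6)^2 = 100] LHS squared, RHS 100 ≥ 0: apply √ (±), so sqrt: x + 6 = 10 or -10.
Step 3. [x + 6 = 10 or -10] 6 comes off first (subtract 6), so sub: x = 4 or -16.

Answer: x ∈ {-16, 4}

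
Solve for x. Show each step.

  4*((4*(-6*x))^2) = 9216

Step 1. [4*((4*(-6*x))^2) = 9216] leading coefficient 4: divide by 4 ⇒ div: (4*(-6*x))^2 = 2304.
Step 2. [(4*(-6*x))^2 = 2304] √ both sides: 2304 ≥ 0 gives two branches. So sqrt: 4*(-6*x) = 48 or -48.
Step 3. [4*(-6*x) = 48 or -48] 4·(inner) — divide through by 4. So div: -6*x = 12 or -12.
Step 4. [-6*x = 12 or -12] -6·(inner) — divide through by -6, so div: x = -2 or 2.

Answer: x ∈ {-2, 2}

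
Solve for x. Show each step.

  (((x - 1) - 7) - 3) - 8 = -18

Step 1. [(((x - 1) - 7) - 3) - 8 = -18] 8 comes off first (add 8). So sub: ((x - 1) - 7) - 3 = -10.
Step 2. [((x - 1) - 7) - 3 = -10] 3 comes off first (add 3), so sub: (x - 1) - 7 = -7.
Step 3. [(x - 1) - 7 = -7] 7 comes off first (add 7), so sub: x - 1 = 0.
Step 4. [x - 1 = 0] the outer -1 inverts by adding 1 ⇒ sub: x = 1.

Answer: x ∈ {1}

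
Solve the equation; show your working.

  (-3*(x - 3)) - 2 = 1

Step 1. [(-3*(x - 3)) - 2 = 1] add 2: x sits inside (… - 2) ⇒ sub: -3*(x - 3) = 3.
Step 2. [-3*(x - 3) = 3] -3·(inner) — divide through by -3 ⇒ div: x - 3 = -1.
Step 3. [x - 3 = -1] -3 is outermost — add 3 both sides, so sub: x = 2.

Answer: x ∈ {2}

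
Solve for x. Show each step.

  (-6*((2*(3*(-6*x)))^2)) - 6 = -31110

Step 1. [(-6*((2*(3*(-6*x)))^2)) - 6 = -31110] the outer -6 inverts by adding 6, so sub: -6*((2*(3*(-6*x)))^2) = -31104.
Step 2. [-6*((2*(3*(-6*x)))^2) = -31104] -6·(inner) — divide through by -6. So div: (2*(3*(-6*x)))^2 = 5184.
Step 3. [(2*(3*(-6*x)))^2 = 5184] 5184 ≥ 0, LHS is (·)² — take ±√, so sqrt: 2*(3*(-6*x)) = 72 or -72.
Step 4. [2*(3*(-6*x)) = 72 or -72] divide by the outer 2 ⇒ div: 3*(-6*x) = 36 or -36.
Step 5. [3*(-6*x) = 36 or -36] 3 out front; divide by 3 ⇒ div: -6*x = 12 or -12.
Step 6. [-6*x = 12 or -12] -6·(inner) — divide through by -6, so div: x = -2 or 2.

Answer: x ∈ {-2, 2}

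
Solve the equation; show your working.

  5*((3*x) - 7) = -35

Step 1. [5*((3*x) - 7) = -35] LHS = 5·(…); ÷5 both sides. So div: (3*x) - 7 = -7.
Step 2. [(3*x) - 7 = -7] add 7: x sits inside (… - 7). So sub: 3*x = 0.
Step 3. [3*x = 0] 3 out front; divide by 3. So div: x = 0.

Answer: x ∈ {0}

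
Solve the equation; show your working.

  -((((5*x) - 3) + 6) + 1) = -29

Step 1. [-((((5*x) - 3) + 6) + 1) = -29] flip signs both sides ⇒ neg: (((5*x) - 3) + 6) + 1 = 29.
Step 2. [(((5*x) - 3) + 6) + 1 = 29] subtract 1: x sits inside (… + 1) ⇒ sub: ((5*x) - 3) + 6 = 28.
Step 3. [((5*x) - 3) + 6 = 28] the outer +6 inverts by subtracting 6 ⇒ sub: (5*x) - 3 = 22.
Step 4. [(5*x) - 3 = 22] add 3: x sits inside (… - 3). So sub: 5*x = 25.
Step 5. [5*x = 25] 5·(inner) — divide through by 5 ⇒ div: x = 5.

Answer: x ∈ {5}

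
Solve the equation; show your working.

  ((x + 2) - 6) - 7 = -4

Step 1. [((x + 2) - 6) - 7 = -4] 7 comes off first (add 7) ⇒ sub: (x + 2) - 6 = 3.
Step 2. [(x + 2) - 6 = 3] the outer -6 inverts by adding 6. So sub: x + 2 = 9.
Step 3. [x + 2 = 9] the outer +2 inverts by subtracting 2 ⇒ sub: x = 7.

Answer: x ∈ {7}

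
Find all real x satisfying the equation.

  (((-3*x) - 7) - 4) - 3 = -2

Step 1. [(((-3*x) - 7) - 4) - 3 = -2] peel the -3: add 3 from each side, so sub: ((-3*x) - 7) - 4 = 1.
Step 2. [((-3*x) - 7) - 4 = 1] add 4: x sits inside (… - 4) ⇒ sub: (-3*x) - 7 = 5.
Step 3. [(-3*x) - 7 = 5] peel the -7: add 7 from each side ⇒ sub: -3*x = 12.
Step 4. [-3*x = 12] divide by the outer -3, so div: x = -4.

Answer: x ∈ {-4}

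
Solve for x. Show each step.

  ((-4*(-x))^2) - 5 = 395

Step 1. [((-4*(-x))^2) - 5 = 395] the outer -5 inverts by adding 5. So sub: (-4*(-x))^2 = 400.
Step 2. [(-4*(-x))^2 = 400] √ both sides: 400 ≥ 0 gives two branches ⇒ sqrt: -4*(-x) = 20 or -20.
Step 3. [-4*(-x) = 20 or -20] leading coefficient -4: divide by -4 ⇒ div: -x = -5 or 5.
Step 4. [-x = -5 or 5] leading − — multiply by −1, so neg: x = 5 or -5.

Answer: x ∈ {-5, 5}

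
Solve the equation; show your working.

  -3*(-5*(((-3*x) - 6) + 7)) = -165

Step 1. [-3*(-5*(((-3*x) - 6) + 7)) = -165] divide by the outer -3. So div: -5*(((-3*x) - 6) + 7) = 55.
Step 2. [-5*(((-3*x) - 6) + 7) = 55] -5 out front; divide by -5, so div: ((-3*x) - 6) + 7 = -11.
Step 3. [((-3*x) - 6) + 7 = -11] peel the +7: subtract 7 from each side ⇒ sub: (-3*x) - 6 = -18.
Step 4. [(-3*x) - 6 = -18] -3 divides every term; factor it out, so factor: x + 2 = 6.
Step 5. [x + 2 = 6] 2 comes off first (subtract 2), so sub: x = 4.

Answer: x ∈ {4}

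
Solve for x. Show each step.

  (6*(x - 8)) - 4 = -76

Step 1. [(6*(x - 8)) - 4 = -76] add 4: x sits inside (… - 4), so sub: 6*(x - 8) = -72.
Step 2. [6*(x - 8) = -72] divide by the outer 6 ⇒ div: x - 8 = -12.
Step 3. [x - 8 = -12] -8 is outermost — add 8 both sides. So sub: x = -4.

Answer: x ∈ {-4}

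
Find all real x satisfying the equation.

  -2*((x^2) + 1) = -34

Step 1. [-2*((x^2) + 1) = -34] LHS = -2·(…); ÷-2 both sides, so div: (x^2) + 1 = 17.
Step 2. [(x^2) + 1 = 17] subtract 1: x sits inside (… + 1), so sub: x^2 = 16.
Step 3. [x^2 = 16] √ both sides: 16 ≥ 0 gives two branches ⇒ sqrt: x = 4 or -4.

Answer: x ∈ {-4, 4}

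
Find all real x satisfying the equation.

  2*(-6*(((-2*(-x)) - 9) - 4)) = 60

Step 1. [2*(-6*(((-2*(-x)) - 9) - 4)) = 60] divide by the outer 2, so div: -6*(((-2*(-x)) - 9) - 4) = 30.
Step 2. [-6*(((-2*(-x)) - 9) - 4) = 30] divide by the outer -6 ⇒ div: ((-2*(-x)) - 9) - 4 = -5.
Step 3. [((-2*(-x)) - 9) - 4 = -5] peel the -4: add 4 from each side, so sub: (-2*(-x)) - 9 = -1.
Step 4. [(-2*(-x)) - 9 = -1] -9 is outermost — add 9 both sides. So sub: -2*(-x) = 8.
Step 5. [-2*(-x) = 8] -2 out front; divide by -2. So div: -x = -4.
Step 6. [-x = -4] flip signs both sides ⇒ neg: x = 4.

Answer: x ∈ {4}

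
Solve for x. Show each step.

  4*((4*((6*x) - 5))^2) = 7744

Step 1. [4*((4*((6*x) - 5))^2) = 7744] leading coefficient 4: divide by 4, so div: (4*((6*x) - 5))^2 = 1936.
Step 2. [(4*((6*x) - 5))^2 = 1936] √ both sides: 1936 ≥ 0 gives two branches. So sqrt: 4*((6*x) - 5) = 44 or -44.
Step 3. [4*((6*x) - 5) = 44 or -44] 4·(inner) — divide through by 4, so div: (6*x) - 5 = 11 or -11.
Step 4. [(6*x) - 5 = 11 or -11] the outer -5 inverts by adding 5 ⇒ sub: 6*x = 16 or -6.
Step 5. [6*x = 16 or -6] leading coefficient 6: divide by 6 ⇒ div: x = 8/3 or -1.

Answer: x ∈ {-1, 8/3}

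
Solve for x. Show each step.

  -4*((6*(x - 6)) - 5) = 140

Step 1. [-4*((6*(x - 6)) - 5) = 140] -4 out front; divide by -4 ⇒ div: (6*(x - 6)) - 5 = -35.
Step 2. [(6*(x - 6)) - 5 = -35] add 5: x sits inside (… - 5). So sub: 6*(x - 6) = -30.
Step 3. [6*(x - 6) = -30] 6 out front; divide by 6, so div: x - 6 = -5.
Step 4. [x - 6 = -5] peel the -6: add 6 from each side ⇒ sub: x = 1.

Answer: x ∈ {1}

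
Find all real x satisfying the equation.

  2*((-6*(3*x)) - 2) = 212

Step 1. [2*((-6*(3*x)) - 2) = 212] 2 out front; divide by 2 ⇒ div: (-6*(3*x)) - 2 = 106.
Step 2. [(-6*(3*x)) - 2 = 106] the outer -2 inverts by adding 2, so sub: -6*(3*x) = 108.
Step 3. [-6*(3*x) = 108] divide by the outer -6. So div: 3*x = -18.
Step 4. [3*x = -18] 3·(inner) — divide through by 3 ⇒ div: x = -6.

Answer: x ∈ {-6}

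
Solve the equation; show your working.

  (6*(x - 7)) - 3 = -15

Step 1. [(6*(x - 7)) - 3 = -15] add 3: x sits inside (… - 3) ⇒ sub: 6*(x - 7) = -12.
Step 2. [6*(x - 7) = -12] 6 out front; divide by 6, so div: x - 7 = -2.
Step 3. [x - 7 = -2] peel the -7: add 7 from each side ⇒ sub: x = 5.

Answer: x ∈ {5}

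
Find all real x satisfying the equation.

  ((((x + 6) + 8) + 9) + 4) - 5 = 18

Step 1. [((((x + 6) + 8) + 9) + 4) - 5 = 18] peel the -5: add 5 from each side. So sub: (((x + 6) + 8) + 9) + 4 = 23.
Step 2. [(((x + 6) + 8) + 9) + 4 = 23] peel the +4: subtract 4 from each side ⇒ sub: ((x + 6) + 8) + 9 = 19.
Step 3. [((x + 6) + 8) + 9 = 19] peel the +9: subtract 9 from each side. So sub: (x + 6) + 8 = 10.
Step 4. [(x + 6) + 8 = 10] peel the +8: subtract 8 from each side ⇒ sub: x + 6 = 2.
Step 5. [x + 6 = 2] +6 is outermost — subtract 6 both sides, so sub: x = -4.

Answer: x ∈ {-4}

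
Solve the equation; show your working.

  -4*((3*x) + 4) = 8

Step 1. [-4*((3*x) + 4) = 8] LHS = -4·(…); ÷-4 both sides, so div: (3*x) + 4 = -2.
Step 2. [(3*x) + 4 = -2] +4 is outermost — subtract 4 both sides ⇒ sub: 3*x = -6.
Step 3. [3*x = -6] leading coefficient 3: divide by 3 ⇒ div: x = -2.

Answer: x ∈ {-2}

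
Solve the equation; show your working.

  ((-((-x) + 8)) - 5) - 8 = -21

Step 1. [((-((-x) + 8)) - 5) - 8 = -21] 8 comes off first (add 8), so sub: (-((-x) + 8)) - 5 = -13.
Step 2. [(-((-x) + 8)) - 5 = -13] add 5: x sits inside (… - 5), so sub: -((-x) + 8) = -8.
Step 3. [-((-x) + 8) = -8] LHS negated; negate both sides, so neg: (-x) + 8 = 8.
Step 4. [(-x) + 8 = 8] +8 is outermost — subtract 8 both sides ⇒ sub: -x = 0.
Step 5. [-x = 0] leading − — multiply by −1 ⇒ neg: x = 0.

Answer: x ∈ {0}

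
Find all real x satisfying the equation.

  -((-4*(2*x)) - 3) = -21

Step 1. [-((-4*(2*x)) - 3) = -21] leading − — multiply by −1, so neg: (-4*(2*x)) - 3 = 21.
Step 2. [(-4*(2*x)) - 3 = 21] add 3: x sits inside (… - 3). So sub: -4*(2*x) = 24.
Step 3. [-4*(2*x) = 24] LHS = -4·(…); ÷-4 both sides ⇒ div: 2*x = -6.
Step 4. [2*x = -6] LHS = 2·(…); ÷2 both sides. So div: x = -3.

Answer: x ∈ {-3}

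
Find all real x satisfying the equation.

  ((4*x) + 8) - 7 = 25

Step 1. [((4*x) + 8) - 7 = 25] add 7: x sits inside (… - 7) ⇒ sub: (4*x) + 8 = 32.
Step 2. [(4*x) + 8 = 32] 4 | LHS and 4 | 32: pull 4 out. So factor: x + 2 = 8.
Step 3. [x + 2 = 8] +2 is outermost — subtract 2 both sides, so sub: x = 6.

Answer: x ∈ {6}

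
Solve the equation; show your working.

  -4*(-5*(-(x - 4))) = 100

Step 1. [-4*(-5*(-(x - 4))) = 100] -4 out front; divide by -4. So div: -5*(-(x - 4)) = -25.
Step 2. [-5*(-(x - 4)) = -25] divide by the outer -5. So div: -(x - 4) = 5.
Step 3. [-(x - 4) = 5] leading − — multiply by −1 ⇒ neg: x - 4 = -5.
Step 4. [x - 4 = -5] the outer -4 inverts by adding 4, so sub: x = -1.

Answer: x ∈ {-1}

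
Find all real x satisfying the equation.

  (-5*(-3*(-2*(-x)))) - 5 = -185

Step 1. [(-5*(-3*(-2*(-x)))) - 5 = -185] -5 divides every term; factor it out, so factor: (-3*(-2*(-x))) + 1 = 37.
Step 2. [(-3*(-2*(-x))) + 1 = 37] 1 comes off first (subtract 1), so sub: -3*(-2*(-x)) = 36.
Step 3. [-3*(-2*(-x)) = 36] -3·(inner) — divide through by -3 ⇒ div: -2*(-x) = -12.
Step 4. [-2*(-x) = -12] -2·(inner) — divide through by -2 ⇒ div: -x = 6.
Step 5. [-x = 6] LHS negated; negate both sides. So neg: x = -6.

Answer: x ∈ {-6}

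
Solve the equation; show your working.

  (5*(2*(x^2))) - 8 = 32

Step 1. [(5*(2*(x^2))) - 8 = 32] add 8: x sits inside (… - 8). So sub: 5*(2*(x^2)) = 40.
Step 2. [5*(2*(x^2)) = 40] LHS = 5·(…); ÷5 both sides ⇒ div: 2*(x^2) = 8.
Step 3. [2*(x^2) = 8] LHS = 2·(…); ÷2 both sides ⇒ div: x^2 = 4.
Step 4. [x^2 = 4] √ both sides: 4 ≥ 0 gives two branches ⇒ sqrt: x = 2 or -2.

Answer: x ∈ {-2, 2}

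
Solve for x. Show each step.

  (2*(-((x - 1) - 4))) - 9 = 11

Step 1. [(2*(-((x - 1) - 4))) - 9 = 11] 9 comes off first (add 9). So sub: 2*(-((x - 1) - 4)) = 20.
Step 2. [2*(-((x - 1) - 4)) = 20] divide by the outer 2, so div: -((x - 1) - 4) = 10.
Step 3. [-((x - 1) - 4) = 10] flip signs both sides ⇒ neg: (x - 1) - 4 = -10.
Step 4. [(x - 1) - 4 = -10] add 4: x sits inside (… - 4), so sub: x - 1 = -6.
Step 5. [x - 1 = -6] the outer -1 inverts by adding 1 ⇒ sub: x = -5.

Answer: x ∈ {-5}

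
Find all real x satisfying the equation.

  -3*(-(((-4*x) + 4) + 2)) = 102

Step 1. [-3*(-(((-4*x) + 4) + 2)) = 102] LHS = -3·(…); ÷-3 both sides. So div: -(((-4*x) + 4) + 2) = -34.
Step 2. [-(((-4*x) + 4) + 2) = -34] flip signs both sides ⇒ neg: ((-4*x) + 4) + 2 = 34.
Step 3. [((-4*x) + 4) + 2 = 34] peel the +2: subtract 2 from each side, so sub: (-4*x) + 4 = 32.
Step 4. [(-4*x) + 4 = 32] -4 divides every term; factor it out ⇒ factor: x - 1 = -8.
Step 5. [x - 1 = -8] the outer -1 inverts by adding 1, so sub: x = -7.

Answer: x ∈ {-7}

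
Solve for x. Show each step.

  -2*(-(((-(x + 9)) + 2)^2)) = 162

Step 1. [-2*(-(((-(x + 9)) + 2)^2)) = 162] divide by the outer -2, so div: -(((-(x + 9)) + 2)^2) = -81.
Step 2. [-(((-(x + 9)) + 2)^2) = -81] LHS negated; negate both sides, so neg: ((-(x + 9)) + 2)^2 = 81.
Step 3. [((-(x + 9)) + 2)^2 = 81] √ both sides: 81 ≥ 0 gives two branches. So sqrt: (-(x + 9)) + 2 = 9 or -9.
Step 4. [(-(x + 9)) + 2 = 9 or -9] 2 comes off first (subtract 2), so sub: -(x + 9) = 7 or -11.
Step 5. [-(x + 9) = 7 or -11] flip signs both sides. So neg: x + 9 = -7 or 11.
Step 6. [x + 9 = -7 or 11] the outer +9 inverts by subtracting 9, so sub: x = -16 or 2.

Answer: x ∈ {-16, 2}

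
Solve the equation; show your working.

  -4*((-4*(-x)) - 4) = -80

Step 1. [-4*((-4*(-x)) - 4) = -80] -4 out front; divide by -4, so div: (-4*(-x)) - 4 = 20.
Step 2. [(-4*(-x)) - 4 = 20] -4 is outermost — add 4 both sides. So sub: -4*(-x) = 24.
Step 3. [-4*(-x) = 24] leading coefficient -4: divide by -4 ⇒ div: -x = -6.
Step 4. [-x = -6] LHS negated; negate both sides. So neg: x = 6.

Answer: x ∈ {6}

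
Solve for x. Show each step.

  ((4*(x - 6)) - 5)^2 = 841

Step 1. [((4*(x - 6)) - 5)^2 = 841] √ both sides: 841 ≥ 0 gives two branches ⇒ sqrt: (4*(x - 6)) - 5 = 29 or -29.
Step 2. [(4*(x - 6)) - 5 = 29 or -29] the outer -5 inverts by adding 5. So sub: 4*(x - 6) = 34 or -24.
Step 3. [4*(x - 6) = 34 or -24] 4·(inner) — divide through by 4. So div: x - 6 = 17/2 or -6.
Step 4. [x - 6 = 17/2 or -6] add 6: x sits inside (… - 6). So sub: x = 29/2 or 0.

Answer: x ∈ {0, 29/2}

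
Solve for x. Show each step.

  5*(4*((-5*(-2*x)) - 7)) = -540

Step 1. [5*(4*((-5*(-2*x)) - 7)) = -540] 5 out front; divide by 5 ⇒ div: 4*((-5*(-2*x)) - 7) = -108.
Step 2. [4*((-5*(-2*x)) - 7) = -108] leading coefficient 4: divide by 4, so div: (-5*(-2*x)) - 7 = -27.
Step 3. [(-5*(-2*x)) - 7 = -27] 7 comes off first (add 7), so sub: -5*(-2*x) = -20.
Step 4. [-5*(-2*x) = -20] divide by the outer -5, so div: -2*x = 4.
Step 5. [-2*x = 4] -2·(inner) — divide through by -2. So div: x = -2.

Answer: x ∈ {-2}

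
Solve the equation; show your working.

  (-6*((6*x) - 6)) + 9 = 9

Step 1. [(-6*((6*x) - 6)) + 9 = 9] subtract 9: x sits inside (… + 9), so sub: -6*((6*x) - 6) = 0.
Step 2. [-6*((6*x) - 6) = 0] divide by the outer -6. So div: (6*x) - 6 = 0.
Step 3. [(6*x) - 6 = 0] common factor 6 (LHS and 0) — divide through ⇒ factor: x - 1 = 0.
Step 4. [x - 1 = 0] the outer -1 inverts by adding 1, so sub: x = 1.

Answer: x ∈ {1}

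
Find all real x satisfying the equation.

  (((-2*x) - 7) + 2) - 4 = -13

Step 1. [(((-2*x) - 7) + 2) - 4 = -13] add 4: x sits inside (… - 4) ⇒ sub: ((-2*x) - 7) + 2 = -9.
Step 2. [((-2*x) - 7) + 2 = -9] +2 is outermost — subtract 2 both sides. So sub: (-2*x) - 7 = -11.
Step 3. [(-2*x) - 7 = -11] -7 is outermost — add 7 both sides ⇒ sub: -2*x = -4.
Step 4. [-2*x = -4] leading coefficient -2: divide by -2, so div: x = 2.

Answer: x ∈ {2}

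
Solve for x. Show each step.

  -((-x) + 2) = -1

Step 1. [-((-x) + 2) = -1] flip signs both sides, so neg: (-x) + 2 = 1.
Step 2. [(-x) + 2 = 1] the outer +2 inverts by subtracting 2 ⇒ sub: -x = -1.
Step 3. [-x = -1] flip signs both sides, so neg: x = 1.

Answer: x ∈ {1}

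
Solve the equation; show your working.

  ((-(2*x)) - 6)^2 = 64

Step 1. [((-(2*x)) - 6)^2 = 64] √ both sides: 64 ≥ 0 gives two branches. So sqrt: (-(2*x)) - 6 = 8 or -8.
Step 2. [(-(2*x)) - 6 = 8 or -8] add 6: x sits inside (… - 6) ⇒ sub: -(2*x) = 14 or -2.
Step 3. [-(2*x) = 14 or -2] leading − — multiply by −1 ⇒ neg: 2*x = -14 or 2.
Step 4. [2*x = -14 or 2] 2·(inner) — divide through by 2, so div: x = -7 or 1.

Answer: x ∈ {-7, 1}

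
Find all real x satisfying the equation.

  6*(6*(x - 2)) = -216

Step 1. [6*(6*(x - 2)) = -216] leading coefficient 6: divide by 6. So div: 6*(x - 2) = -36.
Step 2. [6*(x - 2) = -36] 6·(inner) — divide through by 6. So div: x - 2 = -6.
Step 3. [x - 2 = -6] add 2: x sits inside (… - 2) ⇒ sub: x = -4.

Answer: x ∈ {-4}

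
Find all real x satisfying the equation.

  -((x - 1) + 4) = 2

Step 1. [-((x - 1) + 4) = 2] leading − — multiply by −1. So neg: (x - 1) + 4 = -2.
Step 2. [(x - 1) + 4 = -2] peel the +4: subtract 4 from each side, so sub: x - 1 = -6.
Step 3. [x - 1 = -6] the outer -1 inverts by adding 1. So sub: x = -5.

Answer: x ∈ {-5}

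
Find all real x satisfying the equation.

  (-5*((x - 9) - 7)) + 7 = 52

Step 1. [(-5*((x - 9) - 7)) + 7 = 52] subtract 7: x sits inside (… + 7). So sub: -5*((x - 9) - 7) = 45.
Step 2. [-5*((x - 9) - 7) = 45] LHS = -5·(…); ÷-5 both sides, so div: (x - 9) - 7 = -9.
Step 3. [(x - 9) - 7 = -9] 7 comes off first (add 7) ⇒ sub: x - 9 = -2.
Step 4. [x - 9 = -2] -9 is outermost — add 9 both sides, so sub: x = 7.

Answer: x ∈ {7}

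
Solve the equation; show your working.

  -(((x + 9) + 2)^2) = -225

Step 1. [-(((x + 9) + 2)^2) = -225] flip signs both sides, so neg: ((x + 9) + 2)^2 = 225.
Step 2. [((x + 9) + 2)^2 = 225] LHS squared, RHS 225 ≥ 0: apply √ (±) ⇒ sqrt: (x + 9) + 2 = 15 or -15.
Step 3. [(x + 9) + 2 = 15 or -15] subtract 2: x sits inside (… + 2). So sub: x + 9 = 13 or -17.
Step 4. [x + 9 = 13 or -17] the outer +9 inverts by subtracting 9 ⇒ sub: x = 4 or -26.

Answer: x ∈ {-26, 4}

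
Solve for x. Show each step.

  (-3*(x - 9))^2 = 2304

Step 1. [(-3*(x - 9))^2 = 2304] 2304 ≥ 0, LHS is (·)² — take ±√ ⇒ sqrt: -3*(x - 9) = 48 or -48.
Step 2. [-3*(x - 9) = 48 or -48] leading coefficient -3: divide by -3. So div: x - 9 = -16 or 16.
Step 3. [x - 9 = -16 or 16] add 9: x sits inside (… - 9), so sub: x = -7 or 25.

Answer: x ∈ {-7, 25}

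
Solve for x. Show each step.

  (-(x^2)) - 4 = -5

Step 1. [(-(x^2)) - 4 = -5] 4 comes off first (add 4) ⇒ sub: -(x^2) = -1.
Step 2. [-(x^2) = -1] leading − — multiply by −1. So neg: x^2 = 1.
Step 3. [x^2 = 1] √ both sides: 1 ≥ 0 gives two branches ⇒ sqrt: x = 1 or -1.

Answer: x ∈ {-1, 1}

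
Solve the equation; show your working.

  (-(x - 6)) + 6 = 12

Step 1. [(-(x - 6)) + 6 = 12] 6 comes off first (subtract 6), so sub: -(x - 6) = 6.
Step 2. [-(x - 6) = 6] LHS negated; negate both sides, so neg: x - 6 = -6.
Step 3. [x - 6 = -6] peel the -6: add 6 from each side, so sub: x = 0.

Answer: x ∈ {0}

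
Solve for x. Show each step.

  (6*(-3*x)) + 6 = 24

Step 1. [(6*(-3*x)) + 6 = 24] subtract 6: x sits inside (… + 6), so sub: 6*(-3*x) = 18.
Step 2. [6*(-3*x) = 18] LHS = 6·(…); ÷6 both sides. So div: -3*x = 3.
Step 3. [-3*x = 3] -3 out front; divide by -3. So div: x = -1.

Answer: x ∈ {-1}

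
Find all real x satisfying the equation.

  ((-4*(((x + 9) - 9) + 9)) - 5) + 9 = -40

Step 1. [((-4*(((x + 9) - 9) + 9)) - 5) + 9 = -40] +9 is outermost — subtract 9 both sides. So sub: (-4*(((x + 9) - 9) + 9)) - 5 = -49.
Step 2. [(-4*(((x + 9) - 9) + 9)) - 5 = -49] add 5: x sits inside (… - 5). So sub: -4*(((x + 9) - 9) + 9) = -44.
Step 3. [-4*(((x + 9) - 9) + 9) = -44] leading coefficient -4: divide by -4 ⇒ div: ((x + 9) - 9) + 9 = 11.
Step 4. [((x + 9) - 9) + 9 = 11] +9 is outermost — subtract 9 both sides. So sub: (x + 9) - 9 = 2.
Step 5. [(x + 9) - 9 = 2] the outer -9 inverts by adding 9 ⇒ sub: x + 9 = 11.
Step 6. [x + 9 = 11] peel the +9: subtract 9 from each side. So sub: x = 2.

Answer: x ∈ {2}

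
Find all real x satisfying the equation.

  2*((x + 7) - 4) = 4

Step 1. [2*((x + 7) - 4) = 4] divide by the outer 2. So div: (x + 7) - 4 = 2.
Step 2. [(x + 7) - 4 = 2] 4 comes off first (add 4) ⇒ sub: x + 7 = 6.
Step 3. [x + 7 = 6] peel the +7: subtract 7 from each side. So sub: x = -1.

Answer: x ∈ {-1}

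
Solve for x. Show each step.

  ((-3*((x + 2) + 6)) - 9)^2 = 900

Step 1. [((-3*((x + 2) + 6)) - 9)^2 = 900] LHS squared, RHS 900 ≥ 0: apply √ (±), so sqrt: (-3*((x + 2) + 6)) - 9 = 30 or -30.
Step 2. [(-3*((x + 2) + 6)) - 9 = 30 or -30] -3 divides every term; factor it out ⇒ factor: ((x + 2) + 6) + 3 = -10 or 10.
Step 3. [((x + 2) + 6) + 3 = -10 or 10] +3 is outermost — subtract 3 both sides. So sub: (x + 2) + 6 = -13 or 7.
Step 4. [(x + 2) + 6 = -13 or 7] subtract 6: x sits inside (… + 6), so sub: x + 2 = -19 or 1.
Step 5. [x + 2 = -19 or 1] the outer +2 inverts by subtracting 2. So sub: x = -21 or -1.

Answer: x ∈ {-21, -1}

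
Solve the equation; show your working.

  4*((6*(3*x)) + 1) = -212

Step 1. [4*((6*(3*x)) + 1) = -212] leading coefficient 4: divide by 4 ⇒ div: (6*(3*x)) + 1 = -53.
Step 2. [(6*(3*x)) + 1 = -53] 1 comes off first (subtract 1), so sub: 6*(3*x) = -54.
Step 3. [6*(3*x) = -54] 6·(inner) — divide through by 6 ⇒ div: 3*x = -9.
Step 4. [3*x = -9] divide by the outer 3 ⇒ div: x = -3.

Answer: x ∈ {-3}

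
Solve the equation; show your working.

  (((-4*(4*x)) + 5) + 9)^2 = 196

Step 1. [(((-4*(4*x)) + 5) + 9)^2 = 196] √ both sides: 196 ≥ 0 gives two branches. So sqrt: ((-4*(4*x)) + 5) + 9 = 14 or -14.
Step 2. [((-4*(4*x)) + 5) + 9 = 14 or -14] +9 is outermost — subtract 9 both sides, so sub: (-4*(4*x)) + 5 = 5 or -23.
Step 3. [(-4*(4*x)) + 5 = 5 or -23] subtract 5: x sits inside (… + 5) ⇒ sub: -4*(4*x) = 0 or -28.
Step 4. [-4*(4*x) = 0 or -28] -4 out front; divide by -4, so div: 4*x = 0 or 7.
Step 5. [4*x = 0 or 7] leading coefficient 4: divide by 4, so div: x = 0 or 7/4.

Answer: x ∈ {0, 7/4}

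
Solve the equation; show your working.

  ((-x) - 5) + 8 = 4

Step 1. [((-x) - 5) + 8 = 4] the outer +8 inverts by subtracting 8 ⇒ sub: (-x) - 5 = -4.
Step 2. [(-x) - 5 = -4] -5 is outermost — add 5 both sides. So sub: -x = 1.
Step 3. [-x = 1] flip signs both sides ⇒ neg: x = -1.

Answer: x ∈ {-1}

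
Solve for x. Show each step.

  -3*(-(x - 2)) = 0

Step 1. [-3*(-(x - 2)) = 0] divide by the outer -3. So div: -(x - 2) = 0.
Step 2. [-(x - 2) = 0] flip signs both sides. So neg: x - 2 = 0.
Step 3. [x - 2 = 0] 2 comes off first (add 2) ⇒ sub: x = 2.

Answer: x ∈ {2}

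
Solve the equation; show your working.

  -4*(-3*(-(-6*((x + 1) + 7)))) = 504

Step 1. [-4*(-3*(-(-6*((x + 1) + 7)))) = 504] leading coefficient -4: divide by -4. So div: -3*(-(-6*((x + 1) + 7))) = -126.
Step 2. [-3*(-(-6*((x + 1) + 7))) = -126] -3·(inner) — divide through by -3, so div: -(-6*((x + 1) + 7)) = 42.
Step 3. [-(-6*((x + 1) + 7)) = 42] LHS negated; negate both sides, so neg: -6*((x + 1) + 7) = -42.
Step 4. [-6*((x + 1) + 7) = -42] -6·(inner) — divide through by -6, so div: (x + 1) + 7 = 7.
Step 5. [(x + 1) + 7 = 7] peel the +7: subtract 7 from each side. So sub: x + 1 = 0.
Step 6. [x + 1 = 0] peel the +1: subtract 1 from each side. So sub: x = -1.

Answer: x ∈ {-1}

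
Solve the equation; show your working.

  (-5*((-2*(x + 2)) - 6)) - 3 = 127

Step 1. [(-5*((-2*(x + 2)) - 6)) - 3 = 127] 3 comes off first (add 3) ⇒ sub: -5*((-2*(x + 2)) - 6) = 130.
Step 2. [-5*((-2*(x + 2)) - 6) = 130] leading coefficient -5: divide by -5. So div: (-2*(x + 2)) - 6 = -26.
Step 3. [(-2*(x + 2)) - 6 = -26] -2 divides every term; factor it out. So factor: (x + 2) + 3 = 13.
Step 4. [(x + 2) + 3 = 13] 3 comes off first (subtract 3) ⇒ sub: x + 2 = 10.
Step 5. [x + 2 = 10] 2 comes off first (subtract 2), so sub: x = 8.

Answer: x ∈ {8}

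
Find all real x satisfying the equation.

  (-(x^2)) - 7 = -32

Step 1. [(-(x^2)) - 7 = -32] -7 is outermost — add 7 both sides, so sub: -(x^2) = -25.
Step 2. [-(x^2) = -25] flip signs both sides ⇒ neg: x^2 = 25.
Step 3. [x^2 = 25] √ both sides: 25 ≥ 0 gives two branches ⇒ sqrt: x = 5 or -5.

Answer: x ∈ {-5, 5}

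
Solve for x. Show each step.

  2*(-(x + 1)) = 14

Step 1. [2*(-(x + 1)) = 14] divide by the outer 2 ⇒ div: -(x + 1) = 7.
Step 2. [-(x + 1) = 7] LHS negated; negate both sides, so neg: x + 1 = -7.
Step 3. [x + 1 = -7] +1 is outermost — subtract 1 both sides, so sub: x = -8.

Answer: x ∈ {-8}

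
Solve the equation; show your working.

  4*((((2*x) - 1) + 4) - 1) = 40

Step 1. [4*((((2*x) - 1) + 4) - 1) = 40] LHS = 4·(…); ÷4 both sides, so div: (((2*x) - 1) + 4) - 1 = 10.
Step 2. [(((2*x) - 1) + 4) - 1 = 10] -1 is outermost — add 1 both sides, so sub: ((2*x) - 1) + 4 = 11.
Step 3. [((2*x) - 1) + 4 = 11] 4 comes off first (subtract 4), so sub: (2*x) - 1 = 7.
Step 4. [(2*x) - 1 = 7] peel the -1: add 1 from each side. So sub: 2*x = 8.
Step 5. [2*x = 8] LHS = 2·(…); ÷2 both sides, so div: x = 4.

Answer: x ∈ {4}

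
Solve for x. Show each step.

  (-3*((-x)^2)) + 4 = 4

Step 1. [(-3*((-x)^2)) + 4 = 4] peel the +4: subtract 4 from each side. So sub: -3*((-x)^2) = 0.
Step 2. [-3*((-x)^2) = 0] leading coefficient -3: divide by -3. So div: (-x)^2 = 0.
Step 3. [(-x)^2 = 0] LHS squared, RHS 0 ≥ 0: apply √ (±) ⇒ sqrt: -x = 0.
Step 4. [-x = 0] leading − — multiply by −1, so neg: x = 0.

Answer: x ∈ {0}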